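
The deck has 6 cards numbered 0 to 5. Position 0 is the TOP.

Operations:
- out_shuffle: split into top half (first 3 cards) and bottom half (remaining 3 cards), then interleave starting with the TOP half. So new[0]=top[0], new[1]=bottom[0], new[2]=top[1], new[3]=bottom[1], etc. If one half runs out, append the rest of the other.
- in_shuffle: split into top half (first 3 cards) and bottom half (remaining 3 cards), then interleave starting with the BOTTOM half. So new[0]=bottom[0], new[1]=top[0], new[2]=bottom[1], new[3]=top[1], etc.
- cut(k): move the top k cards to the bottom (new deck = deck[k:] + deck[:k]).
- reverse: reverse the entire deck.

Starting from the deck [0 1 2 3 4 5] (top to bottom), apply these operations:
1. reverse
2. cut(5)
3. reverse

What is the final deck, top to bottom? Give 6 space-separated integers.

After op 1 (reverse): [5 4 3 2 1 0]
After op 2 (cut(5)): [0 5 4 3 2 1]
After op 3 (reverse): [1 2 3 4 5 0]

Answer: 1 2 3 4 5 0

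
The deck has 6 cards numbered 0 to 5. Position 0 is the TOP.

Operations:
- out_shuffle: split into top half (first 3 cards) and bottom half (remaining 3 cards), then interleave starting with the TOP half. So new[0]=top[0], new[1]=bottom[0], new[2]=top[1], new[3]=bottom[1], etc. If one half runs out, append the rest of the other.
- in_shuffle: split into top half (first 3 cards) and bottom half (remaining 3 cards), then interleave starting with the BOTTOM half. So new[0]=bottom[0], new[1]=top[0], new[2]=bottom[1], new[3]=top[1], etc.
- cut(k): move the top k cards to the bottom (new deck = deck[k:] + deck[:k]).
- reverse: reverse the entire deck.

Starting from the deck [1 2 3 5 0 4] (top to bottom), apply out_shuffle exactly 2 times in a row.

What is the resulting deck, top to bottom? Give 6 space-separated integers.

After op 1 (out_shuffle): [1 5 2 0 3 4]
After op 2 (out_shuffle): [1 0 5 3 2 4]

Answer: 1 0 5 3 2 4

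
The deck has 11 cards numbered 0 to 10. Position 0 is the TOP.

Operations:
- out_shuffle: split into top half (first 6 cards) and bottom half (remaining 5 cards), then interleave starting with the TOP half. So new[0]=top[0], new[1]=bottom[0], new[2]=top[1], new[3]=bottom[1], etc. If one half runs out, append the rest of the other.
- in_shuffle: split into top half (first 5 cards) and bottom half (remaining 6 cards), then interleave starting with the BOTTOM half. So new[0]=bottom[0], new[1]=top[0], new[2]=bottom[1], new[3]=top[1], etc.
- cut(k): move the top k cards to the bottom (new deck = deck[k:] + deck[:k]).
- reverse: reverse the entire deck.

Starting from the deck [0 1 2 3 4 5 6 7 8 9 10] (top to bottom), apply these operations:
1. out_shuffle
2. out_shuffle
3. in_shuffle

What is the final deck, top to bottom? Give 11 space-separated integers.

Answer: 4 0 7 3 10 6 2 9 5 1 8

Derivation:
After op 1 (out_shuffle): [0 6 1 7 2 8 3 9 4 10 5]
After op 2 (out_shuffle): [0 3 6 9 1 4 7 10 2 5 8]
After op 3 (in_shuffle): [4 0 7 3 10 6 2 9 5 1 8]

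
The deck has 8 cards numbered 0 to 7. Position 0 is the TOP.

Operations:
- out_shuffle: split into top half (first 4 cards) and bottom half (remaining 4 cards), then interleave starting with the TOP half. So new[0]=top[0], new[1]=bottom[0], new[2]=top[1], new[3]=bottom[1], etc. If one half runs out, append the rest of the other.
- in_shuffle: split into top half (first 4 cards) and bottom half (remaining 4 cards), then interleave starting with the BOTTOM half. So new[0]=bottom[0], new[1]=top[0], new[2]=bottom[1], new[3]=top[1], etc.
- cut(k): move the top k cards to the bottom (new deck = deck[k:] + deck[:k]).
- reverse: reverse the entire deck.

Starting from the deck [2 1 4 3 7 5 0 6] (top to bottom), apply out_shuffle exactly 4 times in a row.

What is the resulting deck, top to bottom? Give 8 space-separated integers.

After op 1 (out_shuffle): [2 7 1 5 4 0 3 6]
After op 2 (out_shuffle): [2 4 7 0 1 3 5 6]
After op 3 (out_shuffle): [2 1 4 3 7 5 0 6]
After op 4 (out_shuffle): [2 7 1 5 4 0 3 6]

Answer: 2 7 1 5 4 0 3 6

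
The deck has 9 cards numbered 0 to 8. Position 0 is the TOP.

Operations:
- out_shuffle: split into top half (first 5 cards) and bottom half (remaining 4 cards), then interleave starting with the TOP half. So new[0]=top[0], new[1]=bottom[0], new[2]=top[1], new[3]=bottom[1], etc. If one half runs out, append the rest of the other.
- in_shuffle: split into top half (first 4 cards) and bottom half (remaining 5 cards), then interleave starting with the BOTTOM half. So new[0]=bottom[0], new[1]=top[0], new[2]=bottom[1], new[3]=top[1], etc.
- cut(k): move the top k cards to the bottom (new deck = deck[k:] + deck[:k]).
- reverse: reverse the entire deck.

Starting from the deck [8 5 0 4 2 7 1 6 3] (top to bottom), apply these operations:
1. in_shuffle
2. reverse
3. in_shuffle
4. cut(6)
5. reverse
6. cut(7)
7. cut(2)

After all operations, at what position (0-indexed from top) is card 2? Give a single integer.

Answer: 6

Derivation:
After op 1 (in_shuffle): [2 8 7 5 1 0 6 4 3]
After op 2 (reverse): [3 4 6 0 1 5 7 8 2]
After op 3 (in_shuffle): [1 3 5 4 7 6 8 0 2]
After op 4 (cut(6)): [8 0 2 1 3 5 4 7 6]
After op 5 (reverse): [6 7 4 5 3 1 2 0 8]
After op 6 (cut(7)): [0 8 6 7 4 5 3 1 2]
After op 7 (cut(2)): [6 7 4 5 3 1 2 0 8]
Card 2 is at position 6.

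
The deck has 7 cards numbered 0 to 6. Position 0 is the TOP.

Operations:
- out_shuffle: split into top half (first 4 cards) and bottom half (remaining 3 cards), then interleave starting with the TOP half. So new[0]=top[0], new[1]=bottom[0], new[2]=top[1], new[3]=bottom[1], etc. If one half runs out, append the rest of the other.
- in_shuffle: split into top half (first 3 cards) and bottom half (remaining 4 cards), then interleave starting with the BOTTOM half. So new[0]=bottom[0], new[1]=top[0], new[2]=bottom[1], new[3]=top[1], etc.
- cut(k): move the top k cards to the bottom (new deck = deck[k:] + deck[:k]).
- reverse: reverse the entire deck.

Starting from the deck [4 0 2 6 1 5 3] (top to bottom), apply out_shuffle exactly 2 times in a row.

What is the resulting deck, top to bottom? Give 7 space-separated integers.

After op 1 (out_shuffle): [4 1 0 5 2 3 6]
After op 2 (out_shuffle): [4 2 1 3 0 6 5]

Answer: 4 2 1 3 0 6 5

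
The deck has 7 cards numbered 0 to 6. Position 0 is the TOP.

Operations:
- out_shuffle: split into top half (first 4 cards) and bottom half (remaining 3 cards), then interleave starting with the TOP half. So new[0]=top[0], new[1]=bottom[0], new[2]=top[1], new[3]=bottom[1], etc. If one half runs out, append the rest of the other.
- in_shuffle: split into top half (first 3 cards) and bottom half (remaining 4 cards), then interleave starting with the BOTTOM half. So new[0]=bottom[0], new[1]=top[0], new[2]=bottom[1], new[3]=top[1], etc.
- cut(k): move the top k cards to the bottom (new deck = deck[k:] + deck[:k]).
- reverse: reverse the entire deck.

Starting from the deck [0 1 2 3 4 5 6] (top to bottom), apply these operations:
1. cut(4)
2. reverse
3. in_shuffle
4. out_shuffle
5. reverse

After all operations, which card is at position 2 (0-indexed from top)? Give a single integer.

Answer: 6

Derivation:
After op 1 (cut(4)): [4 5 6 0 1 2 3]
After op 2 (reverse): [3 2 1 0 6 5 4]
After op 3 (in_shuffle): [0 3 6 2 5 1 4]
After op 4 (out_shuffle): [0 5 3 1 6 4 2]
After op 5 (reverse): [2 4 6 1 3 5 0]
Position 2: card 6.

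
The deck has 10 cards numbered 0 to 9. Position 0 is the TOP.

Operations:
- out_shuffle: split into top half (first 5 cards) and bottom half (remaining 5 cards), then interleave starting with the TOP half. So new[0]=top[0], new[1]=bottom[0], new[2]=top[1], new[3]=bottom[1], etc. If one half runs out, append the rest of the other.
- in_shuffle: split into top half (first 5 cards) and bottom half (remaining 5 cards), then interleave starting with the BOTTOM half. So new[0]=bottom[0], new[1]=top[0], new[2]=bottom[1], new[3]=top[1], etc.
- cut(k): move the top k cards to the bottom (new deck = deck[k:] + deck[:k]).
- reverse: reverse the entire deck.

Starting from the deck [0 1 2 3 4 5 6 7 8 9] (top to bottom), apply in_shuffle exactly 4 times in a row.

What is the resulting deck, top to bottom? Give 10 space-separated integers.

After op 1 (in_shuffle): [5 0 6 1 7 2 8 3 9 4]
After op 2 (in_shuffle): [2 5 8 0 3 6 9 1 4 7]
After op 3 (in_shuffle): [6 2 9 5 1 8 4 0 7 3]
After op 4 (in_shuffle): [8 6 4 2 0 9 7 5 3 1]

Answer: 8 6 4 2 0 9 7 5 3 1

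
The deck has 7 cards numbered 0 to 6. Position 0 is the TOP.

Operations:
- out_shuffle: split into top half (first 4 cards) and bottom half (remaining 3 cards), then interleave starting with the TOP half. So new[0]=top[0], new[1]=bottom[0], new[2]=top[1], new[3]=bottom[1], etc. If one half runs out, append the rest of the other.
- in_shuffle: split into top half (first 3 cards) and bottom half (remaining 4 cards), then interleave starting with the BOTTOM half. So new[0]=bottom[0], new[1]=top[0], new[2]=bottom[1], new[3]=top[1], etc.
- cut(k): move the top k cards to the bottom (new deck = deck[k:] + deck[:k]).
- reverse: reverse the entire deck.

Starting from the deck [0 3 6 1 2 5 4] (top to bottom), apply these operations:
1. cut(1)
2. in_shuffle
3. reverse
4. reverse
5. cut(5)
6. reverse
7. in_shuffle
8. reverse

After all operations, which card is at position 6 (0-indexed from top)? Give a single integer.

Answer: 3

Derivation:
After op 1 (cut(1)): [3 6 1 2 5 4 0]
After op 2 (in_shuffle): [2 3 5 6 4 1 0]
After op 3 (reverse): [0 1 4 6 5 3 2]
After op 4 (reverse): [2 3 5 6 4 1 0]
After op 5 (cut(5)): [1 0 2 3 5 6 4]
After op 6 (reverse): [4 6 5 3 2 0 1]
After op 7 (in_shuffle): [3 4 2 6 0 5 1]
After op 8 (reverse): [1 5 0 6 2 4 3]
Position 6: card 3.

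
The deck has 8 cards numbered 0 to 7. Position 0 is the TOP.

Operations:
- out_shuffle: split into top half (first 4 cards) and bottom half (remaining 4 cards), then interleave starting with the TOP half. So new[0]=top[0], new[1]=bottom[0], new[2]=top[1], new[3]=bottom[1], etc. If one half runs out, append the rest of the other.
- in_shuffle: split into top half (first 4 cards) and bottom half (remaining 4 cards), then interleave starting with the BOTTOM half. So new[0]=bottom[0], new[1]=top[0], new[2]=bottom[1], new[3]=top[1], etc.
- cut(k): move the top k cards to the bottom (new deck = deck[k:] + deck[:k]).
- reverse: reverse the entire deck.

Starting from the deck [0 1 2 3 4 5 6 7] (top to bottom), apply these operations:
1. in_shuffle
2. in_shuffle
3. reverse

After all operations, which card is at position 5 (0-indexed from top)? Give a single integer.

After op 1 (in_shuffle): [4 0 5 1 6 2 7 3]
After op 2 (in_shuffle): [6 4 2 0 7 5 3 1]
After op 3 (reverse): [1 3 5 7 0 2 4 6]
Position 5: card 2.

Answer: 2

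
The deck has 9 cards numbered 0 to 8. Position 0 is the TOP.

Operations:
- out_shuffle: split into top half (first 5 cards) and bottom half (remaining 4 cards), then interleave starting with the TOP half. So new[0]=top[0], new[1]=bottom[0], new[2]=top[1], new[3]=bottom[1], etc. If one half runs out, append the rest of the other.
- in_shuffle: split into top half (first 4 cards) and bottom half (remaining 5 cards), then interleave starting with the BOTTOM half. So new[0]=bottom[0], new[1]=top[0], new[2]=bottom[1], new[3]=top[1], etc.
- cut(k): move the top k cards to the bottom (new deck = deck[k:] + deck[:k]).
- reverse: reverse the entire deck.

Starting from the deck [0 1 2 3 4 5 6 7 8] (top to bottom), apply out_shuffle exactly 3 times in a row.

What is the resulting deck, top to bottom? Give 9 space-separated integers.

After op 1 (out_shuffle): [0 5 1 6 2 7 3 8 4]
After op 2 (out_shuffle): [0 7 5 3 1 8 6 4 2]
After op 3 (out_shuffle): [0 8 7 6 5 4 3 2 1]

Answer: 0 8 7 6 5 4 3 2 1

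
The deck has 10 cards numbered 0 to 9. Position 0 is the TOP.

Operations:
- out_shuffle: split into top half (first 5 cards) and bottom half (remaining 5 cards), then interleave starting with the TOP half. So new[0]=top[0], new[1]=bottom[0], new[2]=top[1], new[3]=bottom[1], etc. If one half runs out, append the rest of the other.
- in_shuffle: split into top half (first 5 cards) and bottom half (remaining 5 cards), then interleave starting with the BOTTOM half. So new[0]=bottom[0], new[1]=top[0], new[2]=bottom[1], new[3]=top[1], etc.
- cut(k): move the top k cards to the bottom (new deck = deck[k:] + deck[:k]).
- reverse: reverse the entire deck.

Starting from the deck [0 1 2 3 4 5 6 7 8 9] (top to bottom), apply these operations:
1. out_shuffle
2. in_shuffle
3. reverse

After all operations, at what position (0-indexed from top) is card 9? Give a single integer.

Answer: 1

Derivation:
After op 1 (out_shuffle): [0 5 1 6 2 7 3 8 4 9]
After op 2 (in_shuffle): [7 0 3 5 8 1 4 6 9 2]
After op 3 (reverse): [2 9 6 4 1 8 5 3 0 7]
Card 9 is at position 1.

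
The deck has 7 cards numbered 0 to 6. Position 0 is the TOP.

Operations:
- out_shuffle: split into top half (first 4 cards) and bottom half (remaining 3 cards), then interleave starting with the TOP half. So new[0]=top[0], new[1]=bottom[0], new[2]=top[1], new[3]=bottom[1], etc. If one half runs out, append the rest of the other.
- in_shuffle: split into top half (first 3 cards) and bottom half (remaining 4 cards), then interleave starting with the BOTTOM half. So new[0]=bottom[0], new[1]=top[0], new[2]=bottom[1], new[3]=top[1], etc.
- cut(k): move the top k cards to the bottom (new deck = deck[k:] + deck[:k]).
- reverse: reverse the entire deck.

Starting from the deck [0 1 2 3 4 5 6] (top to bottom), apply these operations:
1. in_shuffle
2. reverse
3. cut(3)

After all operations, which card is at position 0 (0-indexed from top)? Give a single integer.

After op 1 (in_shuffle): [3 0 4 1 5 2 6]
After op 2 (reverse): [6 2 5 1 4 0 3]
After op 3 (cut(3)): [1 4 0 3 6 2 5]
Position 0: card 1.

Answer: 1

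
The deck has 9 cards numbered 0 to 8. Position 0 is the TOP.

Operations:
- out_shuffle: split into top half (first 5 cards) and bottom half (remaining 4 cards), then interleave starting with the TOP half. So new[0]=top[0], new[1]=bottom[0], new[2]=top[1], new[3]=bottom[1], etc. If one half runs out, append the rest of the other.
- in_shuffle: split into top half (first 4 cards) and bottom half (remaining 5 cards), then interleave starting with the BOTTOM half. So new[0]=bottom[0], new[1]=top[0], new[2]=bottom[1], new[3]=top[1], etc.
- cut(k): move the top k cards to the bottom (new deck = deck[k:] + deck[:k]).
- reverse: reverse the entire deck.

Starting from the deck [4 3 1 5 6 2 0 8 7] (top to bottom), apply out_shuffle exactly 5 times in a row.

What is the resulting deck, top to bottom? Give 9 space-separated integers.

After op 1 (out_shuffle): [4 2 3 0 1 8 5 7 6]
After op 2 (out_shuffle): [4 8 2 5 3 7 0 6 1]
After op 3 (out_shuffle): [4 7 8 0 2 6 5 1 3]
After op 4 (out_shuffle): [4 6 7 5 8 1 0 3 2]
After op 5 (out_shuffle): [4 1 6 0 7 3 5 2 8]

Answer: 4 1 6 0 7 3 5 2 8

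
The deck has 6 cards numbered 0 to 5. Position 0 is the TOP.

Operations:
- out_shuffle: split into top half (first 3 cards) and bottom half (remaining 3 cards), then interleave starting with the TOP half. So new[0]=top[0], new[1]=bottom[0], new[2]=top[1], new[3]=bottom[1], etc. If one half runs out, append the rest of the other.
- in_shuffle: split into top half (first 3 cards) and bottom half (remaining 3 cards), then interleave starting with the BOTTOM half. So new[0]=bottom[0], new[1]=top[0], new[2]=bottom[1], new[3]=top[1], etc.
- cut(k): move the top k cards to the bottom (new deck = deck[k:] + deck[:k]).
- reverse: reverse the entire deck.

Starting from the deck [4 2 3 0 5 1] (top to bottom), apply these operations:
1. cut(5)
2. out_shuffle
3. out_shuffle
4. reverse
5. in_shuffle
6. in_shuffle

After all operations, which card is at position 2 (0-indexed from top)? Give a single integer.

After op 1 (cut(5)): [1 4 2 3 0 5]
After op 2 (out_shuffle): [1 3 4 0 2 5]
After op 3 (out_shuffle): [1 0 3 2 4 5]
After op 4 (reverse): [5 4 2 3 0 1]
After op 5 (in_shuffle): [3 5 0 4 1 2]
After op 6 (in_shuffle): [4 3 1 5 2 0]
Position 2: card 1.

Answer: 1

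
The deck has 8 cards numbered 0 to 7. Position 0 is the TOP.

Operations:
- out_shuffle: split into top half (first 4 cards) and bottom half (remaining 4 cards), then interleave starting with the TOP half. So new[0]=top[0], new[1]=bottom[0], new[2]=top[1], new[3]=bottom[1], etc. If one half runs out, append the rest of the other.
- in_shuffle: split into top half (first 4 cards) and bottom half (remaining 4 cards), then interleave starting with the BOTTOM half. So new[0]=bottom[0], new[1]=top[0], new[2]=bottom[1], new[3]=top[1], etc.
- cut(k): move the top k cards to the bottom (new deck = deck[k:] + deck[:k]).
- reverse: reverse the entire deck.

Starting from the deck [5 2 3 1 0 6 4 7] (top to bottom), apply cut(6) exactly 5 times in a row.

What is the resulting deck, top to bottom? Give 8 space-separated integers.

Answer: 4 7 5 2 3 1 0 6

Derivation:
After op 1 (cut(6)): [4 7 5 2 3 1 0 6]
After op 2 (cut(6)): [0 6 4 7 5 2 3 1]
After op 3 (cut(6)): [3 1 0 6 4 7 5 2]
After op 4 (cut(6)): [5 2 3 1 0 6 4 7]
After op 5 (cut(6)): [4 7 5 2 3 1 0 6]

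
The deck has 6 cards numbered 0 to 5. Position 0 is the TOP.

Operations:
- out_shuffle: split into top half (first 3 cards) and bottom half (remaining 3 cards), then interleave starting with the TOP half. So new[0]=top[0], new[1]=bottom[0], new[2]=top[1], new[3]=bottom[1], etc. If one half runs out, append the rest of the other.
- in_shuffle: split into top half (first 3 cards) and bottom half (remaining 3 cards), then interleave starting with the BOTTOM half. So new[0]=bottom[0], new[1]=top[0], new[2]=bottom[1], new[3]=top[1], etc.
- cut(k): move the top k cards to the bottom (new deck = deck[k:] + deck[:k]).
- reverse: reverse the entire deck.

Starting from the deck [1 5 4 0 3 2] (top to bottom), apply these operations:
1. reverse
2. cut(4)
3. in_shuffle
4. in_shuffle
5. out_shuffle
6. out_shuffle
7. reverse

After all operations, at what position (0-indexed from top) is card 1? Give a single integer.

After op 1 (reverse): [2 3 0 4 5 1]
After op 2 (cut(4)): [5 1 2 3 0 4]
After op 3 (in_shuffle): [3 5 0 1 4 2]
After op 4 (in_shuffle): [1 3 4 5 2 0]
After op 5 (out_shuffle): [1 5 3 2 4 0]
After op 6 (out_shuffle): [1 2 5 4 3 0]
After op 7 (reverse): [0 3 4 5 2 1]
Card 1 is at position 5.

Answer: 5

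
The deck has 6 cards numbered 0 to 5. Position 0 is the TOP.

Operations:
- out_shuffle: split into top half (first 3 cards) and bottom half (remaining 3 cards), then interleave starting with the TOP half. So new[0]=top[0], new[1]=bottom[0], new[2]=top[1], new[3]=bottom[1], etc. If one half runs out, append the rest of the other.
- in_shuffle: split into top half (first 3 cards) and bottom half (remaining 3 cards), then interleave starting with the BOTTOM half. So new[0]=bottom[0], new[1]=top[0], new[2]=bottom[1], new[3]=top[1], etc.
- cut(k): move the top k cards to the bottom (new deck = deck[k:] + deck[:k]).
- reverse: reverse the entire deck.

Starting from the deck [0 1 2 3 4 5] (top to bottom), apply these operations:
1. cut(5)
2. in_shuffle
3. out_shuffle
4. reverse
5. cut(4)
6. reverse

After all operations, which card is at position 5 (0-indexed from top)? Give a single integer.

After op 1 (cut(5)): [5 0 1 2 3 4]
After op 2 (in_shuffle): [2 5 3 0 4 1]
After op 3 (out_shuffle): [2 0 5 4 3 1]
After op 4 (reverse): [1 3 4 5 0 2]
After op 5 (cut(4)): [0 2 1 3 4 5]
After op 6 (reverse): [5 4 3 1 2 0]
Position 5: card 0.

Answer: 0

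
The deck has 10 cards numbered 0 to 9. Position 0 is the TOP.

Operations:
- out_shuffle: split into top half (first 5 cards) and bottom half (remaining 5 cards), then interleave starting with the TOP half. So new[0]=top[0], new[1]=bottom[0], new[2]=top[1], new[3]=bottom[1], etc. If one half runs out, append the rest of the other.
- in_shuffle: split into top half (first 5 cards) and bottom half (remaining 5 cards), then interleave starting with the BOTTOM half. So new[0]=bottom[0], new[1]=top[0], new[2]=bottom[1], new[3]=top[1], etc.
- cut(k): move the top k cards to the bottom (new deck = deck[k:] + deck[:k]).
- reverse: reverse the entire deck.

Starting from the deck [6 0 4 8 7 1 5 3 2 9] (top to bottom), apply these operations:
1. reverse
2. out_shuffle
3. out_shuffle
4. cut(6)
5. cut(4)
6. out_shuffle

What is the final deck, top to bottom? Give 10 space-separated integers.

Answer: 9 0 4 8 7 1 5 3 2 6

Derivation:
After op 1 (reverse): [9 2 3 5 1 7 8 4 0 6]
After op 2 (out_shuffle): [9 7 2 8 3 4 5 0 1 6]
After op 3 (out_shuffle): [9 4 7 5 2 0 8 1 3 6]
After op 4 (cut(6)): [8 1 3 6 9 4 7 5 2 0]
After op 5 (cut(4)): [9 4 7 5 2 0 8 1 3 6]
After op 6 (out_shuffle): [9 0 4 8 7 1 5 3 2 6]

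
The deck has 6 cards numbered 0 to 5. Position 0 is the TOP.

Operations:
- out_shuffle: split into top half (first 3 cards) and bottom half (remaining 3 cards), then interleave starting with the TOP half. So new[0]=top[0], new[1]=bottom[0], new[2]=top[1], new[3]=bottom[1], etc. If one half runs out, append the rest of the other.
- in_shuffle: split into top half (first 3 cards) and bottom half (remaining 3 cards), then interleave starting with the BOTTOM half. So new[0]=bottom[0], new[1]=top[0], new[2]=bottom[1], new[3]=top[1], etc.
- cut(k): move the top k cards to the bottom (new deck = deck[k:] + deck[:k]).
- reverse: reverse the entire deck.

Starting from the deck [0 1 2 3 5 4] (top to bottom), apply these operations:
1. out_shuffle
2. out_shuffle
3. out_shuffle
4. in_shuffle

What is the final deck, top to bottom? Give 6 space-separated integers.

Answer: 1 0 3 2 4 5

Derivation:
After op 1 (out_shuffle): [0 3 1 5 2 4]
After op 2 (out_shuffle): [0 5 3 2 1 4]
After op 3 (out_shuffle): [0 2 5 1 3 4]
After op 4 (in_shuffle): [1 0 3 2 4 5]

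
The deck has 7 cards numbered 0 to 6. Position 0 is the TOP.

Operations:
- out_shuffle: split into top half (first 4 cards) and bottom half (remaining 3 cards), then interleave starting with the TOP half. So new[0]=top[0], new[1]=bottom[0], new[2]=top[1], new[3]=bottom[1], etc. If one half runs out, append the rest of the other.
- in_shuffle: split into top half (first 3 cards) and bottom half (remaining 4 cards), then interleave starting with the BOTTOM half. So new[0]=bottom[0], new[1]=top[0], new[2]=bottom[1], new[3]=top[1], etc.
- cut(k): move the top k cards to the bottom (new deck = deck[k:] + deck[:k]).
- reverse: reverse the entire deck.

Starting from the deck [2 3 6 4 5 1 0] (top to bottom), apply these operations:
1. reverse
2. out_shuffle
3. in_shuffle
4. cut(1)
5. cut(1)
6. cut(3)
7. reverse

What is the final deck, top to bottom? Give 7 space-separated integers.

After op 1 (reverse): [0 1 5 4 6 3 2]
After op 2 (out_shuffle): [0 6 1 3 5 2 4]
After op 3 (in_shuffle): [3 0 5 6 2 1 4]
After op 4 (cut(1)): [0 5 6 2 1 4 3]
After op 5 (cut(1)): [5 6 2 1 4 3 0]
After op 6 (cut(3)): [1 4 3 0 5 6 2]
After op 7 (reverse): [2 6 5 0 3 4 1]

Answer: 2 6 5 0 3 4 1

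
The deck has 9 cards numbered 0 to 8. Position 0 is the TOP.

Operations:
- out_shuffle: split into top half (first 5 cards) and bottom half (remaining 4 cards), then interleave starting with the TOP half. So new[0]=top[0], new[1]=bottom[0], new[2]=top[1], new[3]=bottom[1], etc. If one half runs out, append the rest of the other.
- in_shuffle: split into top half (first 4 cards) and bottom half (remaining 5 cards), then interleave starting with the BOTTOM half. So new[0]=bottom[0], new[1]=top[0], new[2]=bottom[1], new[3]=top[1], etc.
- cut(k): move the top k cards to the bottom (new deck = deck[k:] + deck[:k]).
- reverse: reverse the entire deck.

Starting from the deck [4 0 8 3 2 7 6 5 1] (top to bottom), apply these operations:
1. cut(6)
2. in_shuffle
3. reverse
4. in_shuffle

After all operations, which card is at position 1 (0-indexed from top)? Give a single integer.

Answer: 7

Derivation:
After op 1 (cut(6)): [6 5 1 4 0 8 3 2 7]
After op 2 (in_shuffle): [0 6 8 5 3 1 2 4 7]
After op 3 (reverse): [7 4 2 1 3 5 8 6 0]
After op 4 (in_shuffle): [3 7 5 4 8 2 6 1 0]
Position 1: card 7.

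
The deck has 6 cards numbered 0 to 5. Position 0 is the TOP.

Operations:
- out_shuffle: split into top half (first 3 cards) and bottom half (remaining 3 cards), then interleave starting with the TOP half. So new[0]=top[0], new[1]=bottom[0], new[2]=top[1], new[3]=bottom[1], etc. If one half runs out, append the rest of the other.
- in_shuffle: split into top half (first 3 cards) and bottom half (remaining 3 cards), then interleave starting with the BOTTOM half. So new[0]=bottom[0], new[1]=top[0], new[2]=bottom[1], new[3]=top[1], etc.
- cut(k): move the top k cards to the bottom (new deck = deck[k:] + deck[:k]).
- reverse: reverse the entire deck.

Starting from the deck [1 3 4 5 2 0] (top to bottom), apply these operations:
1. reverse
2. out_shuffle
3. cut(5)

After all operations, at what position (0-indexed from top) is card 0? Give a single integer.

After op 1 (reverse): [0 2 5 4 3 1]
After op 2 (out_shuffle): [0 4 2 3 5 1]
After op 3 (cut(5)): [1 0 4 2 3 5]
Card 0 is at position 1.

Answer: 1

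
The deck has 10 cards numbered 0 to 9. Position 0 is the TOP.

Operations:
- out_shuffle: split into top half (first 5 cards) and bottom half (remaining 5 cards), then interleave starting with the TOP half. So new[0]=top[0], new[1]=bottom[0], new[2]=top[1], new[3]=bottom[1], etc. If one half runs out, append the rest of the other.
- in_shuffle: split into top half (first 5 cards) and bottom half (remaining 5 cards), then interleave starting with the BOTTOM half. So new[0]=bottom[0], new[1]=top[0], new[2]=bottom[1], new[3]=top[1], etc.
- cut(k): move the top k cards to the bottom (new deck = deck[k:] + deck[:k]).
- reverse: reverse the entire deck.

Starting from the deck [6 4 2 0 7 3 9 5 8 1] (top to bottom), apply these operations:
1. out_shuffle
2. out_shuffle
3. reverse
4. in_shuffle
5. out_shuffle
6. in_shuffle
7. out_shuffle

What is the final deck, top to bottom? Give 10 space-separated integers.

After op 1 (out_shuffle): [6 3 4 9 2 5 0 8 7 1]
After op 2 (out_shuffle): [6 5 3 0 4 8 9 7 2 1]
After op 3 (reverse): [1 2 7 9 8 4 0 3 5 6]
After op 4 (in_shuffle): [4 1 0 2 3 7 5 9 6 8]
After op 5 (out_shuffle): [4 7 1 5 0 9 2 6 3 8]
After op 6 (in_shuffle): [9 4 2 7 6 1 3 5 8 0]
After op 7 (out_shuffle): [9 1 4 3 2 5 7 8 6 0]

Answer: 9 1 4 3 2 5 7 8 6 0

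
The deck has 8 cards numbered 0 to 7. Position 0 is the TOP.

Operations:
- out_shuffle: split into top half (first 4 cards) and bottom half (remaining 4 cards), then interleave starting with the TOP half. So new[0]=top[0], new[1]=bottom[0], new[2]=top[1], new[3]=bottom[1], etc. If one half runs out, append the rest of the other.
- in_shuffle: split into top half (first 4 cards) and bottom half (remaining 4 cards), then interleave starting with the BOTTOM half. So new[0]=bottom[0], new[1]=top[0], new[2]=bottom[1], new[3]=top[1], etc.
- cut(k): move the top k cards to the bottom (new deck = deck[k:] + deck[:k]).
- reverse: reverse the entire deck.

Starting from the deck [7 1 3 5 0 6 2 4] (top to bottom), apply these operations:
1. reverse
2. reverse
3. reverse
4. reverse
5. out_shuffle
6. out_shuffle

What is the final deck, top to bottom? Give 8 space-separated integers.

Answer: 7 3 0 2 1 5 6 4

Derivation:
After op 1 (reverse): [4 2 6 0 5 3 1 7]
After op 2 (reverse): [7 1 3 5 0 6 2 4]
After op 3 (reverse): [4 2 6 0 5 3 1 7]
After op 4 (reverse): [7 1 3 5 0 6 2 4]
After op 5 (out_shuffle): [7 0 1 6 3 2 5 4]
After op 6 (out_shuffle): [7 3 0 2 1 5 6 4]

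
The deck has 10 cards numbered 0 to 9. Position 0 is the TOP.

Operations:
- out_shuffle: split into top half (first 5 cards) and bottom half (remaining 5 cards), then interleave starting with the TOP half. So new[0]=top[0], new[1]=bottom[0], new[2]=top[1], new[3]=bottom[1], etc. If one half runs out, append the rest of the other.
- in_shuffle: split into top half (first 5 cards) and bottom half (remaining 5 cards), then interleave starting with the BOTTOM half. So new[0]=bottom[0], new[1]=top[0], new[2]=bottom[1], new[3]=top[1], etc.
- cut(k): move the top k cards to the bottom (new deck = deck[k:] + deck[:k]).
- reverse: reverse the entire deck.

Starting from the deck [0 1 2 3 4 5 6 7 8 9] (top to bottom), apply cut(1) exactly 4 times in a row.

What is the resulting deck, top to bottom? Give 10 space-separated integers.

After op 1 (cut(1)): [1 2 3 4 5 6 7 8 9 0]
After op 2 (cut(1)): [2 3 4 5 6 7 8 9 0 1]
After op 3 (cut(1)): [3 4 5 6 7 8 9 0 1 2]
After op 4 (cut(1)): [4 5 6 7 8 9 0 1 2 3]

Answer: 4 5 6 7 8 9 0 1 2 3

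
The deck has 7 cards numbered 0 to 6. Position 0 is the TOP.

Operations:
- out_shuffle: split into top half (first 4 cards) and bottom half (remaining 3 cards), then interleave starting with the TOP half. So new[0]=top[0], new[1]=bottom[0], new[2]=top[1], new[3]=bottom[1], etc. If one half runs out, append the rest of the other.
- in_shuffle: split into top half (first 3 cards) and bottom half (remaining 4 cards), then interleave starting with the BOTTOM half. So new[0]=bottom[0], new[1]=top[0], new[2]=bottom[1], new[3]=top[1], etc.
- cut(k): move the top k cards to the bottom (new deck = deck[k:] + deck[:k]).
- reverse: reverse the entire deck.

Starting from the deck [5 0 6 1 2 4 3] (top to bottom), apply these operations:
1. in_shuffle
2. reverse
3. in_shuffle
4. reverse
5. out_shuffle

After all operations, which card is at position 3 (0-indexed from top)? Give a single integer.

After op 1 (in_shuffle): [1 5 2 0 4 6 3]
After op 2 (reverse): [3 6 4 0 2 5 1]
After op 3 (in_shuffle): [0 3 2 6 5 4 1]
After op 4 (reverse): [1 4 5 6 2 3 0]
After op 5 (out_shuffle): [1 2 4 3 5 0 6]
Position 3: card 3.

Answer: 3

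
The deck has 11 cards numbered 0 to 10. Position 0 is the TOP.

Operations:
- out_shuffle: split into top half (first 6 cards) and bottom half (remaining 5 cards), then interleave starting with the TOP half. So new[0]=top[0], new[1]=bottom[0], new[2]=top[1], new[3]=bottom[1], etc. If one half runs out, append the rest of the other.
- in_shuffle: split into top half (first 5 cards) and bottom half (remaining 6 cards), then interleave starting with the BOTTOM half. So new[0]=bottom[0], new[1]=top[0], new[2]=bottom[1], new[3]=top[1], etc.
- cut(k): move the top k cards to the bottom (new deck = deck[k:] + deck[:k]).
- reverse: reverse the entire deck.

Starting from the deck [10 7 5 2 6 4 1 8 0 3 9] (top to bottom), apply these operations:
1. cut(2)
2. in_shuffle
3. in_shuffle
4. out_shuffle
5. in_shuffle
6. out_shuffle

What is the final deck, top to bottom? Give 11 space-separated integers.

After op 1 (cut(2)): [5 2 6 4 1 8 0 3 9 10 7]
After op 2 (in_shuffle): [8 5 0 2 3 6 9 4 10 1 7]
After op 3 (in_shuffle): [6 8 9 5 4 0 10 2 1 3 7]
After op 4 (out_shuffle): [6 10 8 2 9 1 5 3 4 7 0]
After op 5 (in_shuffle): [1 6 5 10 3 8 4 2 7 9 0]
After op 6 (out_shuffle): [1 4 6 2 5 7 10 9 3 0 8]

Answer: 1 4 6 2 5 7 10 9 3 0 8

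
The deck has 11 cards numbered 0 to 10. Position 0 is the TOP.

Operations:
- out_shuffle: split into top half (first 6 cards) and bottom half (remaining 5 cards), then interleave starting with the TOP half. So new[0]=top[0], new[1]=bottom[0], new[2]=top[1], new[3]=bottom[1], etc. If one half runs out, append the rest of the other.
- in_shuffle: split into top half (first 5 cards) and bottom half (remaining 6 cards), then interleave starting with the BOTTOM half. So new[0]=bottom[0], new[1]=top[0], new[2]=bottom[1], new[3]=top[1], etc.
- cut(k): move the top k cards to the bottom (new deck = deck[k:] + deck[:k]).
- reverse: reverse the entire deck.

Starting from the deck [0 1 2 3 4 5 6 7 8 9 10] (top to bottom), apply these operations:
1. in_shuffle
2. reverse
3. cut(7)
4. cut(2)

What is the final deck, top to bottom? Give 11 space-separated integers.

After op 1 (in_shuffle): [5 0 6 1 7 2 8 3 9 4 10]
After op 2 (reverse): [10 4 9 3 8 2 7 1 6 0 5]
After op 3 (cut(7)): [1 6 0 5 10 4 9 3 8 2 7]
After op 4 (cut(2)): [0 5 10 4 9 3 8 2 7 1 6]

Answer: 0 5 10 4 9 3 8 2 7 1 6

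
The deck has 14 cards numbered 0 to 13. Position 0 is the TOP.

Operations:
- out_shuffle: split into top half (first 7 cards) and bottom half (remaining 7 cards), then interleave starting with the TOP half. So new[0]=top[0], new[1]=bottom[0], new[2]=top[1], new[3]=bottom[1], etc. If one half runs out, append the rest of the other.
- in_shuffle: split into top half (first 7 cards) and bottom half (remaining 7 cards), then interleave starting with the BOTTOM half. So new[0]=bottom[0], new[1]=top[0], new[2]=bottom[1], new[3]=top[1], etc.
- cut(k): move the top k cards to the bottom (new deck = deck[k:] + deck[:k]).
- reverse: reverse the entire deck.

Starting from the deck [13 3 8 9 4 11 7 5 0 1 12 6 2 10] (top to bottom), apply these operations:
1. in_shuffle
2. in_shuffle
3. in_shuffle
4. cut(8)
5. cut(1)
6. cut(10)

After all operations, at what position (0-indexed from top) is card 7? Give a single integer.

Answer: 5

Derivation:
After op 1 (in_shuffle): [5 13 0 3 1 8 12 9 6 4 2 11 10 7]
After op 2 (in_shuffle): [9 5 6 13 4 0 2 3 11 1 10 8 7 12]
After op 3 (in_shuffle): [3 9 11 5 1 6 10 13 8 4 7 0 12 2]
After op 4 (cut(8)): [8 4 7 0 12 2 3 9 11 5 1 6 10 13]
After op 5 (cut(1)): [4 7 0 12 2 3 9 11 5 1 6 10 13 8]
After op 6 (cut(10)): [6 10 13 8 4 7 0 12 2 3 9 11 5 1]
Card 7 is at position 5.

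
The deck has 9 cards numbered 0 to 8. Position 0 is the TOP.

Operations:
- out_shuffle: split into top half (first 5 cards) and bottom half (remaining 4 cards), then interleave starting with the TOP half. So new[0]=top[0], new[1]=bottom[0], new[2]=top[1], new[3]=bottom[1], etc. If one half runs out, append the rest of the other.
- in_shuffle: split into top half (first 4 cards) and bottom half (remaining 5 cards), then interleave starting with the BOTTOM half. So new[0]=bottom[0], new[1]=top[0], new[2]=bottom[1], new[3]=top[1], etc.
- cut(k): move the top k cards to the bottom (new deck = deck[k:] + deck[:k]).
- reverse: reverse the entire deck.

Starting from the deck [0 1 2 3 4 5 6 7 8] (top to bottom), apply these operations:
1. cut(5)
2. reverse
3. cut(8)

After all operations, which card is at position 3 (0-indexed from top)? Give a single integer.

After op 1 (cut(5)): [5 6 7 8 0 1 2 3 4]
After op 2 (reverse): [4 3 2 1 0 8 7 6 5]
After op 3 (cut(8)): [5 4 3 2 1 0 8 7 6]
Position 3: card 2.

Answer: 2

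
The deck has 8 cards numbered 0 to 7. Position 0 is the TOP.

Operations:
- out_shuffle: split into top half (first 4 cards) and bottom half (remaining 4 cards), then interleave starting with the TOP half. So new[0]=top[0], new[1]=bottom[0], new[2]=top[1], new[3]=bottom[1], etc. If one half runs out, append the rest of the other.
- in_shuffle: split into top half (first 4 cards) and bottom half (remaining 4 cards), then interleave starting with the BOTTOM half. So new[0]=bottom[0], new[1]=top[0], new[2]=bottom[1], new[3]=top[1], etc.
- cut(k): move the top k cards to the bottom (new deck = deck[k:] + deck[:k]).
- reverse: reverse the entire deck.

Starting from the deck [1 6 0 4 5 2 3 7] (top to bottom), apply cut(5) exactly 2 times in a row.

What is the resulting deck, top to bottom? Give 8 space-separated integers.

Answer: 0 4 5 2 3 7 1 6

Derivation:
After op 1 (cut(5)): [2 3 7 1 6 0 4 5]
After op 2 (cut(5)): [0 4 5 2 3 7 1 6]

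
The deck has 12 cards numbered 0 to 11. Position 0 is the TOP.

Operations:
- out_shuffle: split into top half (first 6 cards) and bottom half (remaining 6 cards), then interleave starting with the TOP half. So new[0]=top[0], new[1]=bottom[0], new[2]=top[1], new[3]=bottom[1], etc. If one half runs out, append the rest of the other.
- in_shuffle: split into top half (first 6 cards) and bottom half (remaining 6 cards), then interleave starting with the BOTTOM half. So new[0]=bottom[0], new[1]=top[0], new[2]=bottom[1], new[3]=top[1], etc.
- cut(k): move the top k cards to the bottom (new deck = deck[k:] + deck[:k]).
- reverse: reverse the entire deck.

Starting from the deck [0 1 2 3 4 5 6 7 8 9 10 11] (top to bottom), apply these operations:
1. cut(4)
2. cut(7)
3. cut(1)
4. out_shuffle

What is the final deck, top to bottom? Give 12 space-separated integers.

After op 1 (cut(4)): [4 5 6 7 8 9 10 11 0 1 2 3]
After op 2 (cut(7)): [11 0 1 2 3 4 5 6 7 8 9 10]
After op 3 (cut(1)): [0 1 2 3 4 5 6 7 8 9 10 11]
After op 4 (out_shuffle): [0 6 1 7 2 8 3 9 4 10 5 11]

Answer: 0 6 1 7 2 8 3 9 4 10 5 11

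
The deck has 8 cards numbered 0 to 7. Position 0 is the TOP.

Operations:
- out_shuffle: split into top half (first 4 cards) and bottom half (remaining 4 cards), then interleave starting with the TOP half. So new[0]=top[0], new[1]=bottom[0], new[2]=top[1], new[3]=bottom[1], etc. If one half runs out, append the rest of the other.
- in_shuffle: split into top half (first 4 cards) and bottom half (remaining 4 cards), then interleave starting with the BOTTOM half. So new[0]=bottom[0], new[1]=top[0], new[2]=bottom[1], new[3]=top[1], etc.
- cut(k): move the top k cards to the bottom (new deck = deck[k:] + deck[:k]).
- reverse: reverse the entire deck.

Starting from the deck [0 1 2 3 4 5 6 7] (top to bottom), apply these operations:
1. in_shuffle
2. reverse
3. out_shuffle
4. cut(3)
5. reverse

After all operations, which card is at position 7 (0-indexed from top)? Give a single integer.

After op 1 (in_shuffle): [4 0 5 1 6 2 7 3]
After op 2 (reverse): [3 7 2 6 1 5 0 4]
After op 3 (out_shuffle): [3 1 7 5 2 0 6 4]
After op 4 (cut(3)): [5 2 0 6 4 3 1 7]
After op 5 (reverse): [7 1 3 4 6 0 2 5]
Position 7: card 5.

Answer: 5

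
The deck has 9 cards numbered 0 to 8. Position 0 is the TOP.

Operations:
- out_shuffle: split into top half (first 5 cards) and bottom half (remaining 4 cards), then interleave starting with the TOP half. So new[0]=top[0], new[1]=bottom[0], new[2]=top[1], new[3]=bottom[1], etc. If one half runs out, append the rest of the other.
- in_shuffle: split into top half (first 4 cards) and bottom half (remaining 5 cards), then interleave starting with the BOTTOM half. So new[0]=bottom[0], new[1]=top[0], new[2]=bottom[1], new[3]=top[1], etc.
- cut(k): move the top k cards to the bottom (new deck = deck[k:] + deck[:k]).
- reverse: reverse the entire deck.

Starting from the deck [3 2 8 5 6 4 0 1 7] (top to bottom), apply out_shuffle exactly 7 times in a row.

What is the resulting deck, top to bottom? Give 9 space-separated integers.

Answer: 3 4 2 0 8 1 5 7 6

Derivation:
After op 1 (out_shuffle): [3 4 2 0 8 1 5 7 6]
After op 2 (out_shuffle): [3 1 4 5 2 7 0 6 8]
After op 3 (out_shuffle): [3 7 1 0 4 6 5 8 2]
After op 4 (out_shuffle): [3 6 7 5 1 8 0 2 4]
After op 5 (out_shuffle): [3 8 6 0 7 2 5 4 1]
After op 6 (out_shuffle): [3 2 8 5 6 4 0 1 7]
After op 7 (out_shuffle): [3 4 2 0 8 1 5 7 6]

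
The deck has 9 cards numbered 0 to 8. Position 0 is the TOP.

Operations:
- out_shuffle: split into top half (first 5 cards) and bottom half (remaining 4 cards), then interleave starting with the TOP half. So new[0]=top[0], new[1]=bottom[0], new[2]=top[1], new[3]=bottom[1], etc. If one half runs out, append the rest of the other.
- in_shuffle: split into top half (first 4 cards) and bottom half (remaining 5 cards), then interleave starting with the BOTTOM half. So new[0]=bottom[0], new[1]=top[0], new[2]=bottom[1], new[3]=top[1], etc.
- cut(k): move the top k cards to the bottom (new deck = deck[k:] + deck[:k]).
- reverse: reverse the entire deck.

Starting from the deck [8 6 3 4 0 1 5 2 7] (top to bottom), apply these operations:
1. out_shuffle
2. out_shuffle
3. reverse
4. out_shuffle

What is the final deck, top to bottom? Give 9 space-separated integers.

After op 1 (out_shuffle): [8 1 6 5 3 2 4 7 0]
After op 2 (out_shuffle): [8 2 1 4 6 7 5 0 3]
After op 3 (reverse): [3 0 5 7 6 4 1 2 8]
After op 4 (out_shuffle): [3 4 0 1 5 2 7 8 6]

Answer: 3 4 0 1 5 2 7 8 6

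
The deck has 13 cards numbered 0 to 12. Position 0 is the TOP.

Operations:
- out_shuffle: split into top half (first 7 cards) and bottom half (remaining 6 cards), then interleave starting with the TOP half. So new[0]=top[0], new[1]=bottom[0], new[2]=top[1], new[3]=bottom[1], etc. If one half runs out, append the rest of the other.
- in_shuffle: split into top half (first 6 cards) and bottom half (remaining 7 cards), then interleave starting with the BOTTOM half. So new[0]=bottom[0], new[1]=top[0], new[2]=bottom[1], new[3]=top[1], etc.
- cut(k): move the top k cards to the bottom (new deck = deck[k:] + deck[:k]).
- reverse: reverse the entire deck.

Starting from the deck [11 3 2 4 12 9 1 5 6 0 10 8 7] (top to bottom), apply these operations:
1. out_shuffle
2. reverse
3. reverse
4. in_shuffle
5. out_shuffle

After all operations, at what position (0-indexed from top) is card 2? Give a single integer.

Answer: 5

Derivation:
After op 1 (out_shuffle): [11 5 3 6 2 0 4 10 12 8 9 7 1]
After op 2 (reverse): [1 7 9 8 12 10 4 0 2 6 3 5 11]
After op 3 (reverse): [11 5 3 6 2 0 4 10 12 8 9 7 1]
After op 4 (in_shuffle): [4 11 10 5 12 3 8 6 9 2 7 0 1]
After op 5 (out_shuffle): [4 6 11 9 10 2 5 7 12 0 3 1 8]
Card 2 is at position 5.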